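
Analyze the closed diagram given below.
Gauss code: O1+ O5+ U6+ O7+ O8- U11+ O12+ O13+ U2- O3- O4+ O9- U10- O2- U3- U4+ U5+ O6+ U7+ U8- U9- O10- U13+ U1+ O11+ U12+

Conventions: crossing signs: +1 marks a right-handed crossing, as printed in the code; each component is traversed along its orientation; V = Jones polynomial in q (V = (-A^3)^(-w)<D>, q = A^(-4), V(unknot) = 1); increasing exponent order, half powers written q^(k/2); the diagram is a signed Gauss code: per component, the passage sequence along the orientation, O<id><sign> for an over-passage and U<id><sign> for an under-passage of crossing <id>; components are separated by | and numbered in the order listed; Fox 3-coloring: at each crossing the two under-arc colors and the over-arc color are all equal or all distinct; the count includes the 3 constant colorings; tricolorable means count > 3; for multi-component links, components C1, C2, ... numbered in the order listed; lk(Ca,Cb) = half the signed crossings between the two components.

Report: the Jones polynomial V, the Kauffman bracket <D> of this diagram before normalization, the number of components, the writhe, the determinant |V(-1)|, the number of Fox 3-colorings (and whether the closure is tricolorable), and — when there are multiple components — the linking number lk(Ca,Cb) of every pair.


V = -q^-2 + 2q^-1 - 3 + 5q - 4q^2 + 5q^3 - 4q^4 + 2q^5 - q^6
<D> = A^-15 - 2A^-11 + 4A^-7 - 5A^-3 + 4A - 5A^5 + 3A^9 - 2A^13 + A^17 (w = +3)
1 component over 13 crossings, w = +3
9 Fox colorings among 3^13, |V(-1)| = 27: tricolorable
why: w = +3 (over 13 crossings) is diagram-only; (-A^3)^(-3) removes it from V


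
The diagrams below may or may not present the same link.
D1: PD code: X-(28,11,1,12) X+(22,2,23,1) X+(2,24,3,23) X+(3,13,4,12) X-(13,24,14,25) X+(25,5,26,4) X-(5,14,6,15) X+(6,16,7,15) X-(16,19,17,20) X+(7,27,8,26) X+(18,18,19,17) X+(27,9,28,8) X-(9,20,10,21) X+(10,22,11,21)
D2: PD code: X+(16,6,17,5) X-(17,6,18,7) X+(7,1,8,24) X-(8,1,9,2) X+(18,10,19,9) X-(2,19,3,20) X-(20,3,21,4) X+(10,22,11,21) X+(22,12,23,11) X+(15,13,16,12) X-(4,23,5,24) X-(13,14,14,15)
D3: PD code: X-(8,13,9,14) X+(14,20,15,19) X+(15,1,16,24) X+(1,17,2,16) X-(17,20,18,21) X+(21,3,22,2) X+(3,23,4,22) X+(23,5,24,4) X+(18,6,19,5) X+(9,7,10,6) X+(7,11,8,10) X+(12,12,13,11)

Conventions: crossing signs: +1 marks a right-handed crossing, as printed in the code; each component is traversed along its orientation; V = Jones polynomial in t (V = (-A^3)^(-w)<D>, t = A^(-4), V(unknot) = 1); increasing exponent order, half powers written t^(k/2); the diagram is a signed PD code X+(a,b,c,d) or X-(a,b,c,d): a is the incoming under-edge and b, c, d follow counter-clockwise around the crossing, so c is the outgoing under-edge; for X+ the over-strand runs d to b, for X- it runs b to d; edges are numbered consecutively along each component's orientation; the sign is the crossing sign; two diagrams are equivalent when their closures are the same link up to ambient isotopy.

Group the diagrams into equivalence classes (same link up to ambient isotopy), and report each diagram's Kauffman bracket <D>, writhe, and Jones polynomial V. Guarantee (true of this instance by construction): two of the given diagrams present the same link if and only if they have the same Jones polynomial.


equivalence classes: {D1} | {D2} | {D3}
D1 (bracket -A^-12 + A^-8 - A^-4 + 2 - A^4 + A^8; 14 crossings at w = +4): V = t - t^2 + 2t^3 - t^4 + t^5 - t^6
D2 (bracket -A^-12 + 2A^-8 - 2A^-4 + 3 - 2A^4 + 2A^8 - A^12; 12 crossings at w = 0): V = -t^-3 + 2t^-2 - 2t^-1 + 3 - 2t + 2t^2 - t^3
V(D3) = t^2 - t^3 + 3t^4 - 3t^5 + 3t^6 - 3t^7 + 2t^8 - t^9  (w +8, c 12, <D> = -A^-12 + 2A^-8 - 3A^-4 + 3 - 3A^4 + 3A^8 - A^12 + A^16)
observation: 3 classes among 3 diagrams; unequal V(t) rules out equality


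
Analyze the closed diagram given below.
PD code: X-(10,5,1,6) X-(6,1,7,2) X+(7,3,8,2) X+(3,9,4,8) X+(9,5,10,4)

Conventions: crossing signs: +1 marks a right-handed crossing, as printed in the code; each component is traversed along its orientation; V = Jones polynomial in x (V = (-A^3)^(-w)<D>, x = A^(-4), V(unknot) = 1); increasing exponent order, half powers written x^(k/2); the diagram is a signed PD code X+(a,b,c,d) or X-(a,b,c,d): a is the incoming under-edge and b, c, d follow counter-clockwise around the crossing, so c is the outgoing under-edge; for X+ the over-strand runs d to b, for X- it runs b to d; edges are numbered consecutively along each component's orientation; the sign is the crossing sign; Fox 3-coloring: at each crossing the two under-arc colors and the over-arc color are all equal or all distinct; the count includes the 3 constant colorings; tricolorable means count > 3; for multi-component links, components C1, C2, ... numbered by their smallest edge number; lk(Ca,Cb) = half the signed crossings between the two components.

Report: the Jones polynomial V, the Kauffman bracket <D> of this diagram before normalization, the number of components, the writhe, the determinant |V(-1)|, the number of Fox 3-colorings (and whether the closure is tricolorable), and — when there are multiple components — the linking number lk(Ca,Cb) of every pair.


V = 1
<D> = -A^3 (w = +1)
1 component over 5 crossings, w = +1
3 Fox colorings among 3^5, |V(-1)| = 1: not tricolorable
why: w = +1 (over 5 crossings) is diagram-only; (-A^3)^(-1) removes it from V


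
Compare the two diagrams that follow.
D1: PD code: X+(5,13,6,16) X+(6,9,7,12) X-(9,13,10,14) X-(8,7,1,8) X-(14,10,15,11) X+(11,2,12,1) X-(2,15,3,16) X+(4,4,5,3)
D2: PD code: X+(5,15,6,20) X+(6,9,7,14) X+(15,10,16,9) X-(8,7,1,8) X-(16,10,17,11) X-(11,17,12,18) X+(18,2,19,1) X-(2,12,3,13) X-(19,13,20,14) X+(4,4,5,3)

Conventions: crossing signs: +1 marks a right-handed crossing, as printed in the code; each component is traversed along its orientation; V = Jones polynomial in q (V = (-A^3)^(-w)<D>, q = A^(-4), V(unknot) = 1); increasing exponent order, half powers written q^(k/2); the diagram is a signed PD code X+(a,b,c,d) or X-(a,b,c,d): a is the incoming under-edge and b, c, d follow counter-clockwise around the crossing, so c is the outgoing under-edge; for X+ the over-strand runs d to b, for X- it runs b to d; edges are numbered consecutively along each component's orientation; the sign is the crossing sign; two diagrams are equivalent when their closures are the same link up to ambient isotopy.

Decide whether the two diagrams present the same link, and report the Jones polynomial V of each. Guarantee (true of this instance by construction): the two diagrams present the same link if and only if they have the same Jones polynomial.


equivalent: yes
V(D1) = q^-2 + 2 + q^2  (w 0, c 8, <D> = A^-8 + 2 + A^8)
V(D2) = q^-2 + 2 + q^2  (w 0, c 10, <D> = A^-8 + 2 + A^8)
why: one V(q) for all 2 diagrams — one class (guaranteed)


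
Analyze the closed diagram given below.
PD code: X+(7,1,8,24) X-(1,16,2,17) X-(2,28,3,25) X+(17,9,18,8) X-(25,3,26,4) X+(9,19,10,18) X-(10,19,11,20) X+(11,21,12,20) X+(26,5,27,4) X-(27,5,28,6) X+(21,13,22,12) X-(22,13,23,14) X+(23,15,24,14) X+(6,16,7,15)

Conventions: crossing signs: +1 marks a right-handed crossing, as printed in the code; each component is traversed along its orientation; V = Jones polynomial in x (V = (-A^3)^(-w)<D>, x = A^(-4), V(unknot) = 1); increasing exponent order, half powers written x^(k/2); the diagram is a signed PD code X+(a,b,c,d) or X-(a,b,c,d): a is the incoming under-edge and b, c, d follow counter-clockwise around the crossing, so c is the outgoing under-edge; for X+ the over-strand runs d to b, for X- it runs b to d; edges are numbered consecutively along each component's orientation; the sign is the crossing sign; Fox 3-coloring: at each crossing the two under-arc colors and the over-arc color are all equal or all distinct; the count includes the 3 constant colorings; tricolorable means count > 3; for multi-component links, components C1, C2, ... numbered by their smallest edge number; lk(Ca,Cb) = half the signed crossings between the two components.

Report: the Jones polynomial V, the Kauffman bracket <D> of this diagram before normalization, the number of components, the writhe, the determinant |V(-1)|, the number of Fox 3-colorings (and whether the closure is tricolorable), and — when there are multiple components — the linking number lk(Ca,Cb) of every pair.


Jones polynomial: V(x) = -x^(-3/2) - 2x^(1/2) + x^(3/2) - x^(5/2) + x^(7/2)
<D> = A^-8 - A^-4 + 1 - 2A^4 - A^12; writhe +2
components 2, writhe +2 (14 crossings)
linking number lk(C1,C2) = -1
3-colorings: 9 of 3^14, det 6 — tricolorable
note: |V(-1)| = 6: so tricolorable, since 3 divides 6


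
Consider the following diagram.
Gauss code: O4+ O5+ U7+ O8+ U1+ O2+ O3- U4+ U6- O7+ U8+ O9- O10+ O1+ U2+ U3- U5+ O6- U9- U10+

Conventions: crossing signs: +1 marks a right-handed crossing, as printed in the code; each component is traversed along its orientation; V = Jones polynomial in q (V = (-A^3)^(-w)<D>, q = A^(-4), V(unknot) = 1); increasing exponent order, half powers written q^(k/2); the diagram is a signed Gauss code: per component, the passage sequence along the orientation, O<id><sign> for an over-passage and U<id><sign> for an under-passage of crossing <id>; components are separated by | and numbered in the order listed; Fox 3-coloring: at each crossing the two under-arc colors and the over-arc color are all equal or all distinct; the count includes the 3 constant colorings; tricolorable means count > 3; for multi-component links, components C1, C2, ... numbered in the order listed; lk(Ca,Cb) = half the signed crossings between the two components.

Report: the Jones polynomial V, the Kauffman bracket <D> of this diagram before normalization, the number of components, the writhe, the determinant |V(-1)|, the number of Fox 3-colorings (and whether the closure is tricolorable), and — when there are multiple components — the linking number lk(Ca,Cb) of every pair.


V(q) = q + q^3 - q^4
bracket: -A^-4 + 1 + A^8, w = +4
1 component, writhe +4, over 10 crossings
det 3, colorings 9 of 3^10 — tricolorable
observation: |V(-1)| = 3: so tricolorable, since 3 divides 3


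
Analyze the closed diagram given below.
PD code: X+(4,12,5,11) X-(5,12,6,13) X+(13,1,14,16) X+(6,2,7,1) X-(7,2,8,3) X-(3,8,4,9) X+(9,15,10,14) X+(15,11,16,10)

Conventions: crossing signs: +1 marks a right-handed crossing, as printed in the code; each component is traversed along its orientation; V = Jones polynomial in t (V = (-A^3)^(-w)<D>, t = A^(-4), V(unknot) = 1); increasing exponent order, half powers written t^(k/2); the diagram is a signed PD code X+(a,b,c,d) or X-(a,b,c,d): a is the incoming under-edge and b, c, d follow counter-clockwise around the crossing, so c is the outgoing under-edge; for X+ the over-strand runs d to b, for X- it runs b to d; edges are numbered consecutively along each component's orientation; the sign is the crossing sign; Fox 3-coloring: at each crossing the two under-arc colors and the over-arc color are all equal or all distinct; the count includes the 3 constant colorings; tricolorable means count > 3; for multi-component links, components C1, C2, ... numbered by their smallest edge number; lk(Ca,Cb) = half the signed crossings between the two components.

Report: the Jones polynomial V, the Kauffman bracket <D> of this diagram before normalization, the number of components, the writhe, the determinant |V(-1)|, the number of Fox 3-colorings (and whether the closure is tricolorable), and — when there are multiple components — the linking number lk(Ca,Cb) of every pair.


Jones polynomial: V(t) = t + t^3 - t^4
<D> = -A^-10 + A^-6 + A^2; writhe +2
components 1, writhe +2 (8 crossings)
3-colorings: 9 of 3^8, det 3 — tricolorable
note: det 3 = |V(-1)|; divisible by 3, so tricolorable


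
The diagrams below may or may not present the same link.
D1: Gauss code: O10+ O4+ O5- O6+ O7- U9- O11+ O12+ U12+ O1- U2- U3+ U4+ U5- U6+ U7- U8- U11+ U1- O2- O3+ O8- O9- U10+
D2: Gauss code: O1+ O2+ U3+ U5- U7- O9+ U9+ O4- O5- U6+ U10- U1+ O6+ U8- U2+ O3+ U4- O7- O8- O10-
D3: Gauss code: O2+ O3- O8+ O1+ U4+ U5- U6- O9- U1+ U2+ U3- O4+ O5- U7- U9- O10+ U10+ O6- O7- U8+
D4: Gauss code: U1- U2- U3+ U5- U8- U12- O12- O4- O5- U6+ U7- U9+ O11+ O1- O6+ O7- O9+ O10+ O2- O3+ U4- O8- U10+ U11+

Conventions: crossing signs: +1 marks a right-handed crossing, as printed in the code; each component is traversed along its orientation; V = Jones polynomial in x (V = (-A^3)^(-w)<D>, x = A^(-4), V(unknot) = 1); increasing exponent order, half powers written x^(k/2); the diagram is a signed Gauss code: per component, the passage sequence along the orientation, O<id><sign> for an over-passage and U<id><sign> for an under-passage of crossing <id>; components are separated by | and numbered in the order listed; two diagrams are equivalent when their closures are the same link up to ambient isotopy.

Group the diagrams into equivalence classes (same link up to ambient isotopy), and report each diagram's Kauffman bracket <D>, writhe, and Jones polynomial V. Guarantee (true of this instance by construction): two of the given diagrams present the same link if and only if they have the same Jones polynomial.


classes: {D1, D2, D3, D4}
V(D1) = 1  [12 crossings, <D> = 1, w = 0]
V(D2) = 1  [10 crossings, <D> = 1, w = 0]
V(D3) = 1  [10 crossings, <D> = 1, w = 0]
D4 (bracket A^-6; 12 crossings at w = -2): V = 1
insight: one V(x) for all 4 diagrams — one class (guaranteed)


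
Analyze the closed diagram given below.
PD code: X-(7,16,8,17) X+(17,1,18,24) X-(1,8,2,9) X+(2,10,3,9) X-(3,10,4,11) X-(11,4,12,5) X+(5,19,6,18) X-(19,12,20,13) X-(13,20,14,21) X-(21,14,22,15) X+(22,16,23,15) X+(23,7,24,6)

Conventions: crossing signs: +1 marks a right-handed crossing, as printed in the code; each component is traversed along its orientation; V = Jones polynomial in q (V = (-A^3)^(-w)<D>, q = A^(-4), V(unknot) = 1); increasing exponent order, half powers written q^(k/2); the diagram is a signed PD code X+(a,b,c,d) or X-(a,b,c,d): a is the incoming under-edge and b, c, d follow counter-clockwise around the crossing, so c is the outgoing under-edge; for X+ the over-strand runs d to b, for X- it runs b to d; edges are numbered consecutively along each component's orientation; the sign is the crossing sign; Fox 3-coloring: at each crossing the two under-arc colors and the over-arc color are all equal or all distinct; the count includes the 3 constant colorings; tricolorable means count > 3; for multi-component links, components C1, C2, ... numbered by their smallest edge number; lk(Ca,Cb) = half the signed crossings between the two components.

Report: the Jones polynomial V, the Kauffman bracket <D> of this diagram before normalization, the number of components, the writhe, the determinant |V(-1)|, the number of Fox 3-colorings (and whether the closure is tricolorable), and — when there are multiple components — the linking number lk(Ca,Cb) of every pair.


V = -q^-6 + 3q^-5 - 5q^-4 + 6q^-3 - 6q^-2 + 6q^-1 - 4 + 3q - q^2
<D> = -A^-14 + 3A^-10 - 4A^-6 + 6A^-2 - 6A^2 + 6A^6 - 5A^10 + 3A^14 - A^18 (w = -2)
1 component over 12 crossings, w = -2
3 Fox colorings among 3^12, |V(-1)| = 35: not tricolorable
why: V spans 8 powers of q: at least 8 crossings in any diagram


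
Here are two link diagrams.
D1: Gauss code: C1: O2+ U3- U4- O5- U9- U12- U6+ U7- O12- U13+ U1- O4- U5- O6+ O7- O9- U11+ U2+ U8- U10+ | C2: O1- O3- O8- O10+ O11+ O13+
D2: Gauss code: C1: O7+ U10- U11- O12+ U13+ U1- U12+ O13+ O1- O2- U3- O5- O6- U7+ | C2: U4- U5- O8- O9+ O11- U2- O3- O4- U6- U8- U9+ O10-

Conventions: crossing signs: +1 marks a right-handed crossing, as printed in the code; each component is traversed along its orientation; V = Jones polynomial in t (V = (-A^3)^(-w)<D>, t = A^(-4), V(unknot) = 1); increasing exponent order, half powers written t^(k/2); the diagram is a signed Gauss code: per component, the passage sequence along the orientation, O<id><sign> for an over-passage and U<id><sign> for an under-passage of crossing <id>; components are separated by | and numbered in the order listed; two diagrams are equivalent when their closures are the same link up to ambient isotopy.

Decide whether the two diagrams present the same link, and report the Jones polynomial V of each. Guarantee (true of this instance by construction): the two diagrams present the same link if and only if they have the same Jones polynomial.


equivalent: no
D1 (bracket A^-7 + A^-3 + A - A^9; 13 crossings at w = -3): V = t^(-9/2) - t^(-5/2) - t^(-3/2) - t^(-1/2)
V(D2) = -t^(-17/2) + t^(-15/2) - t^(-13/2) + t^(-11/2) - t^(-9/2) - t^(-5/2)  (w -5, c 13, <D> = A^-5 + A^3 - A^7 + A^11 - A^15 + A^19)
key observation: 2 values of V(t) split the 2 diagrams


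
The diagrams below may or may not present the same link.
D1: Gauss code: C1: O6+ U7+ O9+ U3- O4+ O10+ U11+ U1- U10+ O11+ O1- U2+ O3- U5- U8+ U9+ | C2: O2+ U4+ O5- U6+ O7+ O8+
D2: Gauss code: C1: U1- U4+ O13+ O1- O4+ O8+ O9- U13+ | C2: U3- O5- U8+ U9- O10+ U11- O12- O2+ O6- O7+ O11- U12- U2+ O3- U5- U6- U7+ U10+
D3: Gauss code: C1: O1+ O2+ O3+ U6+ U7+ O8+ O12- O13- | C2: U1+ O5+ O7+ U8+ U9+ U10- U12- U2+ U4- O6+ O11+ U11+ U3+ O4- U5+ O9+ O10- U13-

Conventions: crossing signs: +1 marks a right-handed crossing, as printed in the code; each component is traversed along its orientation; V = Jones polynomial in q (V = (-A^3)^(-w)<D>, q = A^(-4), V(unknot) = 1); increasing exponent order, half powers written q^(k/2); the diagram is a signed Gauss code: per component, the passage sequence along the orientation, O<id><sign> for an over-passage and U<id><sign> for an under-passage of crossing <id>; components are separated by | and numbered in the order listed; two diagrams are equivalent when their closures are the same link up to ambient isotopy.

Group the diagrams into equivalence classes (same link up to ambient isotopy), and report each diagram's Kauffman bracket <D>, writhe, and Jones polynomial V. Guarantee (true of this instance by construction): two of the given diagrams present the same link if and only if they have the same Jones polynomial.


classes: {D1, D3} | {D2}
V(D1) = -q^(1/2) + q^(3/2) - q^(5/2) - q^(9/2)  [11 crossings, <D> = A^-3 + A^5 - A^9 + A^13, w = +5]
V(D2) = -q^(-1/2) - q^(1/2)  [13 crossings, <D> = A^-5 + A^-1, w = -1]
V(D3) = -q^(1/2) + q^(3/2) - q^(5/2) - q^(9/2)  [13 crossings, <D> = A^-3 + A^5 - A^9 + A^13, w = +5]
note: 2 classes among 3 diagrams; unequal V(q) rules out equality


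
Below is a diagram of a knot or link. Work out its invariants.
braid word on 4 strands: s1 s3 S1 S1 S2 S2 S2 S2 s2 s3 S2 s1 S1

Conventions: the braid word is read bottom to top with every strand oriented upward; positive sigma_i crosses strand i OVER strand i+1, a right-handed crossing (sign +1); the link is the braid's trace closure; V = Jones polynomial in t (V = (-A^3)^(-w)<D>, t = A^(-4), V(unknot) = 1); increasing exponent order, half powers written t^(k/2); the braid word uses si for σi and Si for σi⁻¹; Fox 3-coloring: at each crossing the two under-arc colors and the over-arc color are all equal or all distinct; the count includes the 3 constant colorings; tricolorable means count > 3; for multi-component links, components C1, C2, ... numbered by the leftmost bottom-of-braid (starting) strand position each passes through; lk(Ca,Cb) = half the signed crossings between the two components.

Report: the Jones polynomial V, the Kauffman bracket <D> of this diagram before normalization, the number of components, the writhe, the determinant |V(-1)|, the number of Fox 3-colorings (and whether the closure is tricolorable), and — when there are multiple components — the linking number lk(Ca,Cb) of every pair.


V(t) = t^-5 - 2t^-4 + 2t^-3 - 2t^-2 + 2t^-1 - 1 + t
bracket: -A^-13 + A^-9 - 2A^-5 + 2A^-1 - 2A^3 + 2A^7 - A^11, w = -3
1 component, writhe -3, over 13 crossings
det 11, colorings 3 of 3^13 — not tricolorable
observation: free reduction leaves σ1 σ3 σ1⁻¹ σ1⁻¹ σ2⁻¹ σ2⁻¹ σ2⁻¹ σ3 σ2⁻¹ of the original 13 letters


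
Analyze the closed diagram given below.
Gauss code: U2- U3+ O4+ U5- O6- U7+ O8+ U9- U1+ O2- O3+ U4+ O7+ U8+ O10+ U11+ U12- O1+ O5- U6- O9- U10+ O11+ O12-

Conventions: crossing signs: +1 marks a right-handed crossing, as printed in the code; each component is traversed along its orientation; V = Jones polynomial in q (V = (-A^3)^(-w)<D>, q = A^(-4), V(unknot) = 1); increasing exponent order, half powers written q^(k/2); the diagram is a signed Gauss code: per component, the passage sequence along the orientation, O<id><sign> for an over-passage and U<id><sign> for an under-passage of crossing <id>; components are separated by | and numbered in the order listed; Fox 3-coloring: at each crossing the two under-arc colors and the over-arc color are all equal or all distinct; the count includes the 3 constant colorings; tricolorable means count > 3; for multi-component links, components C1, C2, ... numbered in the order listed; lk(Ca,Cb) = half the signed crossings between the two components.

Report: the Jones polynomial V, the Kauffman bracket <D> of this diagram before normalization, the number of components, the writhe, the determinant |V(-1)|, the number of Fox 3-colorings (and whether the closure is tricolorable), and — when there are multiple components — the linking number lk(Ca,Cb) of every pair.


V(q) = q + q^3 - q^4
bracket: -A^-10 + A^-6 + A^2, w = +2
1 component, writhe +2, over 12 crossings
det 3, colorings 9 of 3^12 — tricolorable
observation: V spans 3 powers of q: at least 3 crossings in any diagram


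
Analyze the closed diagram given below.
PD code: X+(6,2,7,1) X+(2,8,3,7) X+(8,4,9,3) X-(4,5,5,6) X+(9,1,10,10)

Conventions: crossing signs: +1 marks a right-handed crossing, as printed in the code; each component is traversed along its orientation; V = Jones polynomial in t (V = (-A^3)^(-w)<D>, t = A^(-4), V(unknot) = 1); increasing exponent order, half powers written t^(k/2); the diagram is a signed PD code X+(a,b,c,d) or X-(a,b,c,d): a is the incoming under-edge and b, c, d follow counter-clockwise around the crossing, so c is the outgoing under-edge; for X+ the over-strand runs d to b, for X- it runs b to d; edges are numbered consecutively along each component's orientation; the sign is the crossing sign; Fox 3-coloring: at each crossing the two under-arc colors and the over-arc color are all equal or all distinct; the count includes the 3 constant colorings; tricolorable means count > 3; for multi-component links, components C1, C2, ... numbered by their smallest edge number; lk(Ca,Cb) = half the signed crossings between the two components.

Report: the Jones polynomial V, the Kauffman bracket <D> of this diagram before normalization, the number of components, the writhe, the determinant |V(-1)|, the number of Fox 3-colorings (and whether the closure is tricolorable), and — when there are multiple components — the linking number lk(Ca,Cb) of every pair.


V(t) = t + t^3 - t^4
bracket: A^-7 - A^-3 - A^5, w = +3
1 component, writhe +3, over 5 crossings
det 3, colorings 9 of 3^5 — tricolorable
observation: the span of V is 3, forcing >= 3 crossings in any diagram


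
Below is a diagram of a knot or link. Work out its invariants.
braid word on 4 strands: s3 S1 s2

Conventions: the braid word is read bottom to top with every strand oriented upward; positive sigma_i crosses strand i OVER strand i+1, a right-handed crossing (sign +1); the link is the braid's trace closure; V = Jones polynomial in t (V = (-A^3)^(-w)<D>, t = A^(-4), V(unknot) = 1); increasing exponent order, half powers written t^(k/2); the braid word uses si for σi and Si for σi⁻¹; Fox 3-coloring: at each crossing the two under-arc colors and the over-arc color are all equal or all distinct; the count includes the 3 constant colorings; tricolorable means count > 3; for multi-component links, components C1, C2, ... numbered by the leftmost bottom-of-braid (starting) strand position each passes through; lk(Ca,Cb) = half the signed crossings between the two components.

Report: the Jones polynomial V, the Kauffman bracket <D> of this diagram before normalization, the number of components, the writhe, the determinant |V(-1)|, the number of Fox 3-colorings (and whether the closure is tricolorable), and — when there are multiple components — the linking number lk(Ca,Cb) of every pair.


V = 1
<D> = -A^3 (w = +1)
1 component over 3 crossings, w = +1
3 Fox colorings among 3^3, |V(-1)| = 1: not tricolorable
why: |V(-1)| = 1: so not tricolorable, since 3 does not divide 1


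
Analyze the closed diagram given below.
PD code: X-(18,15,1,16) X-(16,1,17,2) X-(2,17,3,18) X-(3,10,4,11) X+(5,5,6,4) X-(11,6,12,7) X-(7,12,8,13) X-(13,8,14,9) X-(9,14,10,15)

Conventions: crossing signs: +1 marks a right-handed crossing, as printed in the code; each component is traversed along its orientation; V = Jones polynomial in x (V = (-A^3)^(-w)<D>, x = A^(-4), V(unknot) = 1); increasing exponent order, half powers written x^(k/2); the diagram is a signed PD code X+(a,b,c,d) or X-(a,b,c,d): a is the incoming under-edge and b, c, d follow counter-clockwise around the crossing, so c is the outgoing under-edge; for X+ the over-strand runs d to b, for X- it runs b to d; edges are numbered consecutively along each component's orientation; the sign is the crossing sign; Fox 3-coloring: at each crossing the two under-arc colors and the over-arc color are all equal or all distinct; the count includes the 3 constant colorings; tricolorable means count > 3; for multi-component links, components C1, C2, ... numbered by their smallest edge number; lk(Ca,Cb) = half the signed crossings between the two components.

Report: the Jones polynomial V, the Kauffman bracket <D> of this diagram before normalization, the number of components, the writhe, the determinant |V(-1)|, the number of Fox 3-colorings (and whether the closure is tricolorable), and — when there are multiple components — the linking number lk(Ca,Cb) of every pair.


V = x^-11 - 2x^-10 + 2x^-9 - 3x^-8 + 2x^-7 - 2x^-6 + 2x^-5 + x^-3
<D> = -A^-9 - 2A^-1 + 2A^3 - 2A^7 + 3A^11 - 2A^15 + 2A^19 - A^23 (w = -7)
1 component over 9 crossings, w = -7
9 Fox colorings among 3^9, |V(-1)| = 15: tricolorable
why: the span of V is 8, forcing >= 8 crossings in any diagram


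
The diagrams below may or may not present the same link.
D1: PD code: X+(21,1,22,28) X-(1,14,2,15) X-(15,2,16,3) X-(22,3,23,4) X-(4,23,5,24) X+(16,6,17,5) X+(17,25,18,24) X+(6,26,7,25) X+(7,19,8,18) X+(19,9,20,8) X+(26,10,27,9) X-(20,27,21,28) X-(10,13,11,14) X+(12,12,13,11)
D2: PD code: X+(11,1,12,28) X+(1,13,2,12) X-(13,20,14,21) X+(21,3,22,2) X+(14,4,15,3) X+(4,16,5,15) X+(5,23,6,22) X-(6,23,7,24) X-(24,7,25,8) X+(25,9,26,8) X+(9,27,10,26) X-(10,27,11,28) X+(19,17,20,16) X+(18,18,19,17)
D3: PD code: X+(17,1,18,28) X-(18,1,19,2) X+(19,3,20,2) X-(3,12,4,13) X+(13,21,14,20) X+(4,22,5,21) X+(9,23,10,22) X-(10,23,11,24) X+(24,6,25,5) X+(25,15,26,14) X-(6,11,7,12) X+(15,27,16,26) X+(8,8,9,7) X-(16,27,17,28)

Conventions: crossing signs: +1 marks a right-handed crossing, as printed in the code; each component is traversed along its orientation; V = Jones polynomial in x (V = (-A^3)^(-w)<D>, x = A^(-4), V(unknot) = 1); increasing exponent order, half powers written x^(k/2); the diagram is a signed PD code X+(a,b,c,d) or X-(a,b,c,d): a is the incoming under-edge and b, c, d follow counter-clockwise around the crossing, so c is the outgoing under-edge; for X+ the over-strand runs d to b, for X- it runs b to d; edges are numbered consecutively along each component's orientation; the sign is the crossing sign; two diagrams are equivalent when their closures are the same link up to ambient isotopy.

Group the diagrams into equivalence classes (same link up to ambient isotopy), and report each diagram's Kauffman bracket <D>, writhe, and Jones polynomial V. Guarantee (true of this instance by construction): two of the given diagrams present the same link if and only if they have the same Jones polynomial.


grouping into links: {D1} | {D2, D3}
V(D1) = x + x^3 - x^4  (w +2, c 14, <D> = -A^-10 + A^-6 + A^2)
V(D2) = x - x^2 + 2x^3 - x^4 + x^5 - x^6  (w +6, c 14, <D> = -A^-6 + A^-2 - A^2 + 2A^6 - A^10 + A^14)
D3 (bracket -A^-12 + A^-8 - A^-4 + 2 - A^4 + A^8; 14 crossings at w = +4): V = x - x^2 + 2x^3 - x^4 + x^5 - x^6
why: V(x) takes 2 values over 3 diagrams, fixing the grouping


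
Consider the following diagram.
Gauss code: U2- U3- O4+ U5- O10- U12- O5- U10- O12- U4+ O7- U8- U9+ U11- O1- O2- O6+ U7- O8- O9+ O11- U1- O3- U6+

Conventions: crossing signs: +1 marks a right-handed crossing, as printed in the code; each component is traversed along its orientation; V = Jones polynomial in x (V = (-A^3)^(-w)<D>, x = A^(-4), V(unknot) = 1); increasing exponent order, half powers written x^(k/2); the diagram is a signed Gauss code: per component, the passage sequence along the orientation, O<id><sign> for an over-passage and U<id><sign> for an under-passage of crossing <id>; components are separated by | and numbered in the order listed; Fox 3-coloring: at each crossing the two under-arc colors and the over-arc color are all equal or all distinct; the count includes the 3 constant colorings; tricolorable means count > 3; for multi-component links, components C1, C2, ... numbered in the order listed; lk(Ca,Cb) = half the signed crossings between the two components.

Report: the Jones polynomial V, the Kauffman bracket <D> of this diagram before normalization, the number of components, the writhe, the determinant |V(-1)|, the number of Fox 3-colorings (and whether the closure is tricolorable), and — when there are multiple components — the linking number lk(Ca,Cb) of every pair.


V(x) = x^-8 - 2x^-7 + x^-6 - 2x^-5 + 2x^-4 + x^-2
bracket: A^-10 + 2A^-2 - 2A^2 + A^6 - 2A^10 + A^14, w = -6
1 component, writhe -6, over 12 crossings
det 9, colorings 27 of 3^12 — tricolorable
observation: w = -6 shifts under R1 moves; the (-A^3)^(6) factor cancels that in V


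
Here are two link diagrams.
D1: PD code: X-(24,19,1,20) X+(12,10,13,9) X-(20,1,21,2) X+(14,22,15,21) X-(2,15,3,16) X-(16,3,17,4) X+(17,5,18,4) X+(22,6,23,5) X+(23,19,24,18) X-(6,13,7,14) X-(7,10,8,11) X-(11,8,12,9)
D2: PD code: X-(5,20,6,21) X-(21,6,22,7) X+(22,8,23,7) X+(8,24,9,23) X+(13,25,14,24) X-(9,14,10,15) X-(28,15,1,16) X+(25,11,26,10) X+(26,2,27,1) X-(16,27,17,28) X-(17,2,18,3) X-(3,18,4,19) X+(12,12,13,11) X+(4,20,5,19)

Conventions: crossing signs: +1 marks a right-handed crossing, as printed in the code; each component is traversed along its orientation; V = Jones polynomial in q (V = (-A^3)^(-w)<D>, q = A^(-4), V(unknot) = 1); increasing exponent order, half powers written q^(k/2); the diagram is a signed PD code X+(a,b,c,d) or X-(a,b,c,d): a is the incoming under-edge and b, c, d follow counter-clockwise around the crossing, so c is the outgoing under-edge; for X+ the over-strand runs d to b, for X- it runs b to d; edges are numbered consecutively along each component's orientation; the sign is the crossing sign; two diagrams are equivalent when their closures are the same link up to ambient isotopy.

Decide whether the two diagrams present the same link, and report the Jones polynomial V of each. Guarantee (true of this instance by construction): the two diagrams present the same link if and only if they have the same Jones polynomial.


equivalent: no
V(D1) = q^-2 - q^-1 + 1 - q + q^2  (w -2, c 12, <D> = A^-14 - A^-10 + A^-6 - A^-2 + A^2)
D2 (bracket A^-8 - A^-4 + 2 - 2A^4 + A^8 - A^12 + A^16; 14 crossings at w = 0): V = q^-4 - q^-3 + q^-2 - 2q^-1 + 2 - q + q^2
why: V(q) takes 2 values over 2 diagrams, fixing the grouping


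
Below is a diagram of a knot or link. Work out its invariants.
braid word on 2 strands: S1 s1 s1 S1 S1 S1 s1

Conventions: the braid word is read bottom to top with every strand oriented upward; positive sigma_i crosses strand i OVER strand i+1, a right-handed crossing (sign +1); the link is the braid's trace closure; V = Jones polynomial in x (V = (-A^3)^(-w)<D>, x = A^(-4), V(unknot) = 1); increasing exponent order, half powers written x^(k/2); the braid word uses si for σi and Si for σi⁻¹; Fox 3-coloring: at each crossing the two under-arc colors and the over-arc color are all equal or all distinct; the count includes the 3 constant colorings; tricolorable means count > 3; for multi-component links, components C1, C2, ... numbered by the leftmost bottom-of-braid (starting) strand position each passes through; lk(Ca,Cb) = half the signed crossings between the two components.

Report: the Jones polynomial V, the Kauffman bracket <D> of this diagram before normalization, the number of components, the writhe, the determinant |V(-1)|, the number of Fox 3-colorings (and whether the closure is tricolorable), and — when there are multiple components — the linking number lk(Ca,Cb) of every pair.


V(x) = 1
bracket: -A^-3, w = -1
1 component, writhe -1, over 7 crossings
det 1, colorings 3 of 3^7 — not tricolorable
observation: one generator, power 1: the (2,1) torus pattern


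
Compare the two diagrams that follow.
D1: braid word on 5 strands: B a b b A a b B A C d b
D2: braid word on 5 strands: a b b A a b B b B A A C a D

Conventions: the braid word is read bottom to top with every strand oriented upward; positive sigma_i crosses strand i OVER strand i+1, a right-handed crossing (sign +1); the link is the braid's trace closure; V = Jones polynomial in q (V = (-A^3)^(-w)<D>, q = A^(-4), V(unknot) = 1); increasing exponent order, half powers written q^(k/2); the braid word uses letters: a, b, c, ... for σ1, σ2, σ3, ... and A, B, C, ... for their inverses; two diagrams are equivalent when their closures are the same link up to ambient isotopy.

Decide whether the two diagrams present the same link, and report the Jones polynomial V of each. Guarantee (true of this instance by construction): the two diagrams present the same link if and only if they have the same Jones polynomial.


equivalent: yes
D1 (bracket A^-6 + A^-2 + A^2 + A^6; 12 crossings at w = +2): V = 1 + q + q^2 + q^3
V(D2) = 1 + q + q^2 + q^3  (w 0, c 14, <D> = A^-12 + A^-8 + A^-4 + 1)
key observation: all 2 diagrams share one V(q), hence one class


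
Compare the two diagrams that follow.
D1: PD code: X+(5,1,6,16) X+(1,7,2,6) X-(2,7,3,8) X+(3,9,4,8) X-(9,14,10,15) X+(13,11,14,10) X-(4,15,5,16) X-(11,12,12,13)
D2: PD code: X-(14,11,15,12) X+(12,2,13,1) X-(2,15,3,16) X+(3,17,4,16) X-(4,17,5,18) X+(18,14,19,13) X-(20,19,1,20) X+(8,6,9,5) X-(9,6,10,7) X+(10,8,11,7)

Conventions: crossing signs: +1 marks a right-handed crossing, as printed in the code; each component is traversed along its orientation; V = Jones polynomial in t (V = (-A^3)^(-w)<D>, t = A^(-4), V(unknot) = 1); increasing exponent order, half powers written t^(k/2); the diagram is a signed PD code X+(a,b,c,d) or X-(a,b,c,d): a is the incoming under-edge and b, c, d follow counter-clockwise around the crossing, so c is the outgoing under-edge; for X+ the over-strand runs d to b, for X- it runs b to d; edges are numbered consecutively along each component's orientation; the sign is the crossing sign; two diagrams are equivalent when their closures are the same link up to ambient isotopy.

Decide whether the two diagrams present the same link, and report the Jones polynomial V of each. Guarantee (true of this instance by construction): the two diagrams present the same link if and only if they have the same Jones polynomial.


same link: no
V(D1) = 1  [8 crossings, <D> = 1, w = 0]
D2 (bracket A^-8 - A^-4 + 1 - A^4 + A^8; 10 crossings at w = 0): V = t^-2 - t^-1 + 1 - t + t^2
note: comparing 2 Jones polynomials yields 2 groups


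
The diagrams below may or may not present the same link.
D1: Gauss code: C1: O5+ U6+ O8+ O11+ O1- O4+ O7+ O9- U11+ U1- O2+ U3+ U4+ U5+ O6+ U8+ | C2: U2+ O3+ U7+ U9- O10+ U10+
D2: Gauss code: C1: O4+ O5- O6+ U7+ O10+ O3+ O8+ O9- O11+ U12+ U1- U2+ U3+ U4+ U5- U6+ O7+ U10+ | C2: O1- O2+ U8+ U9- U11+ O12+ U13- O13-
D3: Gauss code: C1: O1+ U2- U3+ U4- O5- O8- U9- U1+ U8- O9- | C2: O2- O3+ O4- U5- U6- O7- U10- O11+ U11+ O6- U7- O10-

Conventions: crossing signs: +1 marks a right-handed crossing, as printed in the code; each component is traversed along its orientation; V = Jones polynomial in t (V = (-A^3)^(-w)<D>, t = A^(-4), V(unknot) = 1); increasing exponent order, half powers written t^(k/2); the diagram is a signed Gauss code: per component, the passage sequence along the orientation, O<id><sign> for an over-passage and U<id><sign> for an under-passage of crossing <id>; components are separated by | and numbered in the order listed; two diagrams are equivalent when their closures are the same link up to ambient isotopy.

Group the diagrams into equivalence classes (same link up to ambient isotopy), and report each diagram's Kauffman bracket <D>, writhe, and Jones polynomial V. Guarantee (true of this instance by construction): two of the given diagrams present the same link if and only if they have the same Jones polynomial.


grouping into links: {D1, D2} | {D3}
V(D1) = -t^(3/2) - 2t^(7/2) + t^(9/2) - t^(11/2) + t^(13/2)  (w +7, c 11, <D> = -A^-5 + A^-1 - A^3 + 2A^7 + A^15)
D2 (bracket -A^-11 + A^-7 - A^-3 + 2A + A^9; 13 crossings at w = +5): V = -t^(3/2) - 2t^(7/2) + t^(9/2) - t^(11/2) + t^(13/2)
D3 (bracket A^-9 + 2A^-1 - A^3 + A^7 - A^11; 11 crossings at w = -5): V = t^(-13/2) - t^(-11/2) + t^(-9/2) - 2t^(-7/2) - t^(-3/2)
why: 2 values of V(t) split the 3 diagrams


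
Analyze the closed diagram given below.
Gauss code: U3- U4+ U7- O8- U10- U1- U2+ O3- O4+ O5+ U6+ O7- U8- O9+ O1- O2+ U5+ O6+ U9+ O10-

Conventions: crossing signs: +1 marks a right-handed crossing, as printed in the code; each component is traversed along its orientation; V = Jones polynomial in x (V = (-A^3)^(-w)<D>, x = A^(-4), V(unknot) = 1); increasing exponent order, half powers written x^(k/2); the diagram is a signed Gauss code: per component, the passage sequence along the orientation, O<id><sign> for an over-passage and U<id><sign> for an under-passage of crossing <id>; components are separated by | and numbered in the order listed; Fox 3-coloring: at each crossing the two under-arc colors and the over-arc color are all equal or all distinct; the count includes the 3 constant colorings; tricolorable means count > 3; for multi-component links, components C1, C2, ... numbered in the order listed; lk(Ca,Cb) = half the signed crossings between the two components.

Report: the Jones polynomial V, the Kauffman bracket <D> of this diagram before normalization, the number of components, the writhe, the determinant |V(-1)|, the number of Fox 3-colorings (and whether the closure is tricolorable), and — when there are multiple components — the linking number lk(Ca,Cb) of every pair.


Jones polynomial: V(x) = -x^-3 + 2x^-2 - 2x^-1 + 3 - 2x + 2x^2 - x^3
<D> = -A^-12 + 2A^-8 - 2A^-4 + 3 - 2A^4 + 2A^8 - A^12; writhe 0
components 1, writhe 0 (10 crossings)
3-colorings: 3 of 3^10, det 13 — not tricolorable
note: V is palindromic (span 6, det 13): x -> 1/x fixes it; necessary, not sufficient, for amphichirality


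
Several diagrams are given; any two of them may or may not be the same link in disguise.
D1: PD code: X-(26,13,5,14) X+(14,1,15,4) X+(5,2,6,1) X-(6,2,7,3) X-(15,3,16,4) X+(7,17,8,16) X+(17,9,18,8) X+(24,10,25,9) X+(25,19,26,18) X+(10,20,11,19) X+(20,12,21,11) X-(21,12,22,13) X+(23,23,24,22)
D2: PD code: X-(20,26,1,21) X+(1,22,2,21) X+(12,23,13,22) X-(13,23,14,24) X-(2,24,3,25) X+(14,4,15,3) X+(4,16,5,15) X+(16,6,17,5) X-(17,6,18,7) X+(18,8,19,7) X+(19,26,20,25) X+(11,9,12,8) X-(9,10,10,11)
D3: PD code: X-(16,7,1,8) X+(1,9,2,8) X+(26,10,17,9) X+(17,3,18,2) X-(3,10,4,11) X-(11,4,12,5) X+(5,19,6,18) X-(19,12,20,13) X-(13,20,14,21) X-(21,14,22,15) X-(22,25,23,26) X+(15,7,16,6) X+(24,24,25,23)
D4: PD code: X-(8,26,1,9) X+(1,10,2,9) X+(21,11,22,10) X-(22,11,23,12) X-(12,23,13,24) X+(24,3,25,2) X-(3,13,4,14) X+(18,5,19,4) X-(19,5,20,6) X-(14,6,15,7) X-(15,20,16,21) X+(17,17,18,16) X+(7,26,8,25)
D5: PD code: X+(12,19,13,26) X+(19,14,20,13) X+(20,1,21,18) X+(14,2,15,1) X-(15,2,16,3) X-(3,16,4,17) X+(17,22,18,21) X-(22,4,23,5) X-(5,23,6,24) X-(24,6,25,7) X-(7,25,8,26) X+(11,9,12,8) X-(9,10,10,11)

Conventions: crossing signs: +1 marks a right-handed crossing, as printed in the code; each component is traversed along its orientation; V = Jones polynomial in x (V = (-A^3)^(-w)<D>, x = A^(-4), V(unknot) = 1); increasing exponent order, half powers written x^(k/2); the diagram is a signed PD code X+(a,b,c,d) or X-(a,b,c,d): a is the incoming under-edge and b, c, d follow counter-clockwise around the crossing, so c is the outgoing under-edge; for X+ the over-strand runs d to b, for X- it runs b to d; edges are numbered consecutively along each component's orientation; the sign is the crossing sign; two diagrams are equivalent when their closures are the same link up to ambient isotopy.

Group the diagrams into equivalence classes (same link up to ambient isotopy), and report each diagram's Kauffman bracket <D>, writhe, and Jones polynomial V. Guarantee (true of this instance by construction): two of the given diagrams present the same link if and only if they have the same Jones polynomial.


grouping into links: {D1, D2} | {D3, D4, D5}
V(D1) = -x^(1/2) - x^(3/2) - x^(5/2) + x^(9/2)  (w +5, c 13, <D> = -A^-3 + A^5 + A^9 + A^13)
V(D2) = -x^(1/2) - x^(3/2) - x^(5/2) + x^(9/2)  (w +3, c 13, <D> = -A^-9 + A^-1 + A^3 + A^7)
V(D3) = x^(-7/2) - 2x^(-5/2) + x^(-3/2) - 2x^(-1/2) + x^(1/2) - x^(3/2)  [13 crossings, <D> = A^-9 - A^-5 + 2A^-1 - A^3 + 2A^7 - A^11, w = -1]
V(D4) = x^(-7/2) - 2x^(-5/2) + x^(-3/2) - 2x^(-1/2) + x^(1/2) - x^(3/2)  [13 crossings, <D> = A^-9 - A^-5 + 2A^-1 - A^3 + 2A^7 - A^11, w = -1]
D5 (bracket A^-9 - A^-5 + 2A^-1 - A^3 + 2A^7 - A^11; 13 crossings at w = -1): V = x^(-7/2) - 2x^(-5/2) + x^(-3/2) - 2x^(-1/2) + x^(1/2) - x^(3/2)
why: 2 classes among 5 diagrams; unequal V(x) rules out equality
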